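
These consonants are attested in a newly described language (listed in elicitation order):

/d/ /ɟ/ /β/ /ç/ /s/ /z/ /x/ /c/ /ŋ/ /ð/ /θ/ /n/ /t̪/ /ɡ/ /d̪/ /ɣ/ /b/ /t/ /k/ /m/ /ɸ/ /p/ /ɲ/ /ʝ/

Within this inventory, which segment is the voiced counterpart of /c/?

/ɟ/

/c/ is a voiceless palatal stop.
The voiced counterpart is a voiced palatal stop — in this inventory, /ɟ/.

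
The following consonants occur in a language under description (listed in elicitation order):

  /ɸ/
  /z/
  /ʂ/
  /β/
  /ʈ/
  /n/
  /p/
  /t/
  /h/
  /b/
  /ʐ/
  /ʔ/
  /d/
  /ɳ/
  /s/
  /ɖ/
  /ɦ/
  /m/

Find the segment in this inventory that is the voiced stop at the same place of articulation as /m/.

/m/ is a bilabial nasal.
The voiced stop at the same place is a voiced bilabial stop — in this inventory, /b/.

/b/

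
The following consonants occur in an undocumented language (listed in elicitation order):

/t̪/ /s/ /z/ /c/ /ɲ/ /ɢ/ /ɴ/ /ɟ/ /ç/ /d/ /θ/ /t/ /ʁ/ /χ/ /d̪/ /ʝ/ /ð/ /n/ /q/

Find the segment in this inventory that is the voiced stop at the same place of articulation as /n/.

/d/

/n/ is an alveolar nasal.
The voiced stop at the same place is a voiced alveolar stop — in this inventory, /d/.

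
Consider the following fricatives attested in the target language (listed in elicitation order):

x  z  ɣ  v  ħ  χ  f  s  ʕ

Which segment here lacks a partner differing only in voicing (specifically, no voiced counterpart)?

Labiodental: /f/ ~ /v/
Alveolar: /s/ ~ /z/
Velar: /x/ ~ /ɣ/
Pharyngeal: /ħ/ ~ /ʕ/
Uvular: only /χ/ (voiceless); no voiced partner.
So /χ/ is the unpaired segment.

/χ/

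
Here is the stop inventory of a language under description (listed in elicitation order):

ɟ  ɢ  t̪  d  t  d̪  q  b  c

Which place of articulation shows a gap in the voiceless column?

place of articulation  voiceless  voiced  
bilabial          —         b       
dental            t̪        d̪      
alveolar          t         d       
palatal           c         ɟ       
uvular            q         ɢ       
Every place of articulation has a voiceless member except bilabial, where /p/ would be expected.

bilabial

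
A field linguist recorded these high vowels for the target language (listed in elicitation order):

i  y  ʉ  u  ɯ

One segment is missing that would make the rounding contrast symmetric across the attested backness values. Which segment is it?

front: unrounded /i/, rounded /y/.
central: unrounded —, rounded /ʉ/.
back: unrounded /ɯ/, rounded /u/.
The central row has no unrounded member, so the gap is the central unrounded vowel /ɨ/.

/ɨ/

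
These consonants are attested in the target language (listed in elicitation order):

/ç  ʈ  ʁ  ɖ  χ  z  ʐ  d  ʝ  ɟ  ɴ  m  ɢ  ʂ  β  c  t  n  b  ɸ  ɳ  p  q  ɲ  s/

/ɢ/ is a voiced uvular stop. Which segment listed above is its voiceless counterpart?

/q/

The voiceless counterpart is a voiceless uvular stop — in this inventory, /q/.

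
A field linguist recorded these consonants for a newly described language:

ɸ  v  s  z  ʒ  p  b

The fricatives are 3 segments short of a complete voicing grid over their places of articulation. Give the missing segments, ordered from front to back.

/β/, /f/, /ʃ/

Voiceless: /ɸ/ (bilabial), /s/ (alveolar).
Voiced: /v/ (labiodental), /z/ (alveolar), /ʒ/ (postalveolar).
Gaps, from front to back: bilabial lacks voiced (/β/); labiodental lacks voiceless (/f/); postalveolar lacks voiceless (/ʃ/).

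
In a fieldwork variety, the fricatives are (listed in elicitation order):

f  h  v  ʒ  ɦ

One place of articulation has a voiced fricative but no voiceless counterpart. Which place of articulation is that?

labiodental: voiceless /f/, voiced /v/.
postalveolar: voiceless —, voiced /ʒ/.
glottal: voiceless /h/, voiced /ɦ/.
Every place of articulation has a voiceless member except postalveolar, where /ʃ/ would be expected.

postalveolar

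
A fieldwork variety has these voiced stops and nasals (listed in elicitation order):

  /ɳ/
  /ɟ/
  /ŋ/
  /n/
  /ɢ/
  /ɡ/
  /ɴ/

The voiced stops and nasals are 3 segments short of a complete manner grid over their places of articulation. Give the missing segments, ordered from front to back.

/d/, /ɖ/, /ɲ/

place of articulation  oral stop  nasal   
alveolar          —         n       
retroflex         —         ɳ       
palatal           ɟ         —       
velar             ɡ         ŋ       
uvular            ɢ         ɴ       
Gaps, from front to back: alveolar lacks oral stop (/d/); retroflex lacks oral stop (/ɖ/); palatal lacks nasal (/ɲ/).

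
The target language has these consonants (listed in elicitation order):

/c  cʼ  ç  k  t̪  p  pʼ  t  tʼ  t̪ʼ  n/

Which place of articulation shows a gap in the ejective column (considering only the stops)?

bilabial: plain /p/, ejective /pʼ/.
dental: plain /t̪/, ejective /t̪ʼ/.
alveolar: plain /t/, ejective /tʼ/.
palatal: plain /c/, ejective /cʼ/.
velar: plain /k/, ejective —.
Every place of articulation has an ejective member except velar, where /kʼ/ would be expected.

velar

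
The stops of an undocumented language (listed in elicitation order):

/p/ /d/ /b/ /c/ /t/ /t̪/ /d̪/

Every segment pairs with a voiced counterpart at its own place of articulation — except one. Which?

Bilabial: /p/ ~ /b/
Dental: /t̪/ ~ /d̪/
Alveolar: /t/ ~ /d/
Palatal: only /c/ (voiceless); no voiced partner.
So /c/ is the unpaired segment.

/c/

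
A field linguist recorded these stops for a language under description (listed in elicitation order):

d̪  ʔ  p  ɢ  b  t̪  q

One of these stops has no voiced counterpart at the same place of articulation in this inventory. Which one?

Bilabial: /p/ ~ /b/
Dental: /t̪/ ~ /d̪/
Uvular: /q/ ~ /ɢ/
Glottal: only /ʔ/ (voiceless); no voiced partner.
So /ʔ/ is the unpaired segment.

/ʔ/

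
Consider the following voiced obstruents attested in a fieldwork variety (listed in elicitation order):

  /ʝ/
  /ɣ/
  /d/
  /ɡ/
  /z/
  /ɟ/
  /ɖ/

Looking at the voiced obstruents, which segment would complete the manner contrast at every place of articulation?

place of articulation  stop      fricative
alveolar          d         z       
retroflex         ɖ         —       
palatal           ɟ         ʝ       
velar             ɡ         ɣ       
The retroflex row has no fricative member, so the gap is the retroflex fricative /ʐ/.

/ʐ/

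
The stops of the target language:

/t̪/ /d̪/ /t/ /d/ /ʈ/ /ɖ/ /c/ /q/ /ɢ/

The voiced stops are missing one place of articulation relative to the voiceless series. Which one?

palatal

place of articulation  voiceless  voiced  
dental            t̪        d̪      
alveolar          t         d       
retroflex         ʈ         ɖ       
palatal           c         —       
uvular            q         ɢ       
Every place of articulation has a voiced member except palatal, where /ɟ/ would be expected.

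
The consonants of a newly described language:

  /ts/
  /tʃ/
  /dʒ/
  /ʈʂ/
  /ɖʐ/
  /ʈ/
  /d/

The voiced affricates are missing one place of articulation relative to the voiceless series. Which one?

Voiceless: /ts/ (alveolar), /tʃ/ (postalveolar), /ʈʂ/ (retroflex).
Voiced: /dʒ/ (postalveolar), /ɖʐ/ (retroflex).
Every place of articulation has a voiced member except alveolar, where /dz/ would be expected.

alveolar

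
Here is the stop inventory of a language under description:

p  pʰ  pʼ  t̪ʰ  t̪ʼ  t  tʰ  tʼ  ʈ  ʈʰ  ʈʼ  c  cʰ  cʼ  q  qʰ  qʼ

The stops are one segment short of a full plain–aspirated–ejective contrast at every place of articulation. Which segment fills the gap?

place of articulation  plain     aspirated  ejective
bilabial          p         pʰ        pʼ      
dental            —         t̪ʰ       t̪ʼ     
alveolar          t         tʰ        tʼ      
retroflex         ʈ         ʈʰ        ʈʼ      
palatal           c         cʰ        cʼ      
uvular            q         qʰ        qʼ      
The dental row has no plain member, so the gap is the plain dental stop /t̪/.

/t̪/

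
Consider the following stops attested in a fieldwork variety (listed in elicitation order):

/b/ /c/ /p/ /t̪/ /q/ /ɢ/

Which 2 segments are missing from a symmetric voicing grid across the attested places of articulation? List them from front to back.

bilabial: voiceless /p/, voiced /b/.
dental: voiceless /t̪/, voiced —.
palatal: voiceless /c/, voiced —.
uvular: voiceless /q/, voiced /ɢ/.
Gaps, from front to back: dental lacks voiced (/d̪/); palatal lacks voiced (/ɟ/).

/d̪/, /ɟ/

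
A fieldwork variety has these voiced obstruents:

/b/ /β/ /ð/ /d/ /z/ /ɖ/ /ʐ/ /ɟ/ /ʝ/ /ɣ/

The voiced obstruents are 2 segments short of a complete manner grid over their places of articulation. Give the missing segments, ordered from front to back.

/d̪/, /ɡ/

Stop: /b/ (bilabial), /d/ (alveolar), /ɖ/ (retroflex), /ɟ/ (palatal).
Fricative: /β/ (bilabial), /ð/ (dental), /z/ (alveolar), /ʐ/ (retroflex), /ʝ/ (palatal), /ɣ/ (velar).
Gaps, from front to back: dental lacks stop (/d̪/); velar lacks stop (/ɡ/).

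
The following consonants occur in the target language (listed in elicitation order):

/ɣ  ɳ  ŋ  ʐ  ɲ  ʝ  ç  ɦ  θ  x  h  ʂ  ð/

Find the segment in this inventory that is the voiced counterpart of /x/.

/ɣ/

/x/ is a voiceless velar fricative.
The voiced counterpart is a voiced velar fricative — in this inventory, /ɣ/.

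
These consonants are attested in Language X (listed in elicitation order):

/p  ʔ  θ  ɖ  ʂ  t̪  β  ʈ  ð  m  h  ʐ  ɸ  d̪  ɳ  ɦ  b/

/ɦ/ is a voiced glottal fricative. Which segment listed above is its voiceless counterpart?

The voiceless counterpart is a voiceless glottal fricative — in this inventory, /h/.

/h/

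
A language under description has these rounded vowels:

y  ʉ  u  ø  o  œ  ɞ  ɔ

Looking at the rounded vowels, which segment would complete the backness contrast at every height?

/ɵ/

height            front     central   back    
high              y         ʉ         u       
high-mid          ø         —         o       
low-mid           œ         ɞ         ɔ       
The high-mid row has no central member, so the gap is the high-mid central rounded vowel /ɵ/.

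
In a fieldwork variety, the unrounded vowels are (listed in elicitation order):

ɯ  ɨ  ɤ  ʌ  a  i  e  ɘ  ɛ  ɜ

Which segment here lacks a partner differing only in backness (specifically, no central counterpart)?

/a/

High: /i/ ~ /ɨ/ ~ /ɯ/
High-mid: /e/ ~ /ɘ/ ~ /ɤ/
Low-mid: /ɛ/ ~ /ɜ/ ~ /ʌ/
Low: only /a/ (front); no central partner.
So /a/ is the unpaired segment.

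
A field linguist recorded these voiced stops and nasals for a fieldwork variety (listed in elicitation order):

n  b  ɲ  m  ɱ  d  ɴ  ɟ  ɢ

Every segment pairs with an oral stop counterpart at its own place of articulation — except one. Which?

/ɱ/

Bilabial: /b/ ~ /m/
Alveolar: /d/ ~ /n/
Palatal: /ɟ/ ~ /ɲ/
Uvular: /ɢ/ ~ /ɴ/
Labiodental: only /ɱ/ (nasal); no oral stop partner.
So /ɱ/ is the unpaired segment.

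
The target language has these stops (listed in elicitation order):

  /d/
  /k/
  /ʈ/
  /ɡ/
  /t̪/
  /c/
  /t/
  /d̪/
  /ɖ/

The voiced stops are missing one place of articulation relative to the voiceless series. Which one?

dental: voiceless /t̪/, voiced /d̪/.
alveolar: voiceless /t/, voiced /d/.
retroflex: voiceless /ʈ/, voiced /ɖ/.
palatal: voiceless /c/, voiced —.
velar: voiceless /k/, voiced /ɡ/.
Every place of articulation has a voiced member except palatal, where /ɟ/ would be expected.

palatal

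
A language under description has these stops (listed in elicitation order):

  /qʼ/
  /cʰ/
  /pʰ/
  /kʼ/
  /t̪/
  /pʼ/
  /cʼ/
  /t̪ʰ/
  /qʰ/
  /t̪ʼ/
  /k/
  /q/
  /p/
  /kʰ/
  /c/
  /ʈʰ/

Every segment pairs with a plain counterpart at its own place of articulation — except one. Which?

Bilabial: /p/ ~ /pʰ/ ~ /pʼ/
Dental: /t̪/ ~ /t̪ʰ/ ~ /t̪ʼ/
Palatal: /c/ ~ /cʰ/ ~ /cʼ/
Velar: /k/ ~ /kʰ/ ~ /kʼ/
Uvular: /q/ ~ /qʰ/ ~ /qʼ/
Retroflex: only /ʈʰ/ (aspirated); no plain partner.
So /ʈʰ/ is the unpaired segment.

/ʈʰ/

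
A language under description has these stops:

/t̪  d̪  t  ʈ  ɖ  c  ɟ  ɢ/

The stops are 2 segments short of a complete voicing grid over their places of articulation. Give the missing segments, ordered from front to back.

/d/, /q/

place of articulation  voiceless  voiced  
dental            t̪        d̪      
alveolar          t         —       
retroflex         ʈ         ɖ       
palatal           c         ɟ       
uvular            —         ɢ       
Gaps, from front to back: alveolar lacks voiced (/d/); uvular lacks voiceless (/q/).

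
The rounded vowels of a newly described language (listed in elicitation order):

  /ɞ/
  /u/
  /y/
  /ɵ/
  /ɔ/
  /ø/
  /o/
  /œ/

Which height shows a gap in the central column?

high

height            front     central   back    
high              y         —         u       
high-mid          ø         ɵ         o       
low-mid           œ         ɞ         ɔ       
Every height has a central member except high, where /ʉ/ would be expected.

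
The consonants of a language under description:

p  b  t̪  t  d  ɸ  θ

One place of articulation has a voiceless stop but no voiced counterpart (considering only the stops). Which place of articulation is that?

dental

bilabial: voiceless /p/, voiced /b/.
dental: voiceless /t̪/, voiced —.
alveolar: voiceless /t/, voiced /d/.
Every place of articulation has a voiced member except dental, where /d̪/ would be expected.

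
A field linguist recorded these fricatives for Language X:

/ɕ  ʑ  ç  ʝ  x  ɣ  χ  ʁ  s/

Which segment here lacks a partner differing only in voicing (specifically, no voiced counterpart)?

Alveolo-palatal: /ɕ/ ~ /ʑ/
Palatal: /ç/ ~ /ʝ/
Velar: /x/ ~ /ɣ/
Uvular: /χ/ ~ /ʁ/
Alveolar: only /s/ (voiceless); no voiced partner.
So /s/ is the unpaired segment.

/s/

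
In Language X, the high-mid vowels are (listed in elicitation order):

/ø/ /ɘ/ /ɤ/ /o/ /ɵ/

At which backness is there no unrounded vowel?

backness          unrounded  rounded 
front             —         ø       
central           ɘ         ɵ       
back              ɤ         o       
Every backness has an unrounded member except front, where /e/ would be expected.

front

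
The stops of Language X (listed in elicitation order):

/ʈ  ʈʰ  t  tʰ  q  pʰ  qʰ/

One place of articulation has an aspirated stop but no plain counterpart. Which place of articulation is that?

place of articulation  plain     aspirated
bilabial          —         pʰ      
alveolar          t         tʰ      
retroflex         ʈ         ʈʰ      
uvular            q         qʰ      
Every place of articulation has a plain member except bilabial, where /p/ would be expected.

bilabial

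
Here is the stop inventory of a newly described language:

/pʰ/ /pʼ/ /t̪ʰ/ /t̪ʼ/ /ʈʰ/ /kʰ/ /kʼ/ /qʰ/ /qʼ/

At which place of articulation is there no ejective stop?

retroflex

place of articulation  aspirated  ejective
bilabial          pʰ        pʼ      
dental            t̪ʰ       t̪ʼ     
retroflex         ʈʰ        —       
velar             kʰ        kʼ      
uvular            qʰ        qʼ      
Every place of articulation has an ejective member except retroflex, where /ʈʼ/ would be expected.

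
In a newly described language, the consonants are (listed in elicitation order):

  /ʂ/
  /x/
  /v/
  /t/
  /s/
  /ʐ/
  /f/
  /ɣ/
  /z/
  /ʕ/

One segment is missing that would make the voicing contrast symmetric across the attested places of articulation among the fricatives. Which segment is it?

/ħ/

Voiceless: /f/ (labiodental), /s/ (alveolar), /ʂ/ (retroflex), /x/ (velar).
Voiced: /v/ (labiodental), /z/ (alveolar), /ʐ/ (retroflex), /ɣ/ (velar), /ʕ/ (pharyngeal).
The pharyngeal row has no voiceless member, so the gap is the voiceless pharyngeal fricative /ħ/.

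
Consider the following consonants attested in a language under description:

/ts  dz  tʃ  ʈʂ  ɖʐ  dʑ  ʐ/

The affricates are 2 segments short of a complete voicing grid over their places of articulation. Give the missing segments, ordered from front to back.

Voiceless: /ts/ (alveolar), /tʃ/ (postalveolar), /ʈʂ/ (retroflex).
Voiced: /dz/ (alveolar), /ɖʐ/ (retroflex), /dʑ/ (alveolo-palatal).
Gaps, from front to back: postalveolar lacks voiced (/dʒ/); alveolo-palatal lacks voiceless (/tɕ/).

/dʒ/, /tɕ/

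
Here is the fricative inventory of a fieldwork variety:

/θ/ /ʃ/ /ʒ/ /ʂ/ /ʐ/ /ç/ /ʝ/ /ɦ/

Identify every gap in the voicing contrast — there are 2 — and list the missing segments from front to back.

dental: voiceless /θ/, voiced —.
postalveolar: voiceless /ʃ/, voiced /ʒ/.
retroflex: voiceless /ʂ/, voiced /ʐ/.
palatal: voiceless /ç/, voiced /ʝ/.
glottal: voiceless —, voiced /ɦ/.
Gaps, from front to back: dental lacks voiced (/ð/); glottal lacks voiceless (/h/).

/ð/, /h/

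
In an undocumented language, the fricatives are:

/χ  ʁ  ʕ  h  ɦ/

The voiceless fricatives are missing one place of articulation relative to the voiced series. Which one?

pharyngeal

uvular: voiceless /χ/, voiced /ʁ/.
pharyngeal: voiceless —, voiced /ʕ/.
glottal: voiceless /h/, voiced /ɦ/.
Every place of articulation has a voiceless member except pharyngeal, where /ħ/ would be expected.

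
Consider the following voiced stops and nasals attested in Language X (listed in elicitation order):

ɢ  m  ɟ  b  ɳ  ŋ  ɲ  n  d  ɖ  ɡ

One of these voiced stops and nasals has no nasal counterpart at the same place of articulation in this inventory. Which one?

/ɢ/

Bilabial: /b/ ~ /m/
Alveolar: /d/ ~ /n/
Retroflex: /ɖ/ ~ /ɳ/
Palatal: /ɟ/ ~ /ɲ/
Velar: /ɡ/ ~ /ŋ/
Uvular: only /ɢ/ (oral stop); no nasal partner.
So /ɢ/ is the unpaired segment.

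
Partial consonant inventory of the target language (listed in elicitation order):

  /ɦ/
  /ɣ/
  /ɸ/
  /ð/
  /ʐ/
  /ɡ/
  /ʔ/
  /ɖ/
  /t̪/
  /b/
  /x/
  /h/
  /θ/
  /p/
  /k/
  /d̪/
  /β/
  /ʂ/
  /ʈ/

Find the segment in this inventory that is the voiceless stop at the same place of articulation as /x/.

/k/

/x/ is a voiceless velar fricative.
The voiceless stop at the same place is a voiceless velar stop — in this inventory, /k/.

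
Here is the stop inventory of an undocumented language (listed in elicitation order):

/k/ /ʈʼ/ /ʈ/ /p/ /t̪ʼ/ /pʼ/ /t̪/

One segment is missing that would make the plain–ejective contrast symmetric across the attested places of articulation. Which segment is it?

place of articulation  plain     ejective
bilabial          p         pʼ      
dental            t̪        t̪ʼ     
retroflex         ʈ         ʈʼ      
velar             k         —       
The velar row has no ejective member, so the gap is the ejective velar stop /kʼ/.

/kʼ/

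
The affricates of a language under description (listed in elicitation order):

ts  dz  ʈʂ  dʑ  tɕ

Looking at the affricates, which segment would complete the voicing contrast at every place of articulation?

/ɖʐ/

Voiceless: /ts/ (alveolar), /ʈʂ/ (retroflex), /tɕ/ (alveolo-palatal).
Voiced: /dz/ (alveolar), /dʑ/ (alveolo-palatal).
The retroflex row has no voiced member, so the gap is the voiced retroflex affricate /ɖʐ/.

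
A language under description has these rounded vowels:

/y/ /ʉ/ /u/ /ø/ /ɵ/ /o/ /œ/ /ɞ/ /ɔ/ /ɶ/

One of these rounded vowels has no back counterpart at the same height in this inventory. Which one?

/ɶ/

High: /y/ ~ /ʉ/ ~ /u/
High-mid: /ø/ ~ /ɵ/ ~ /o/
Low-mid: /œ/ ~ /ɞ/ ~ /ɔ/
Low: only /ɶ/ (front); no back partner.
So /ɶ/ is the unpaired segment.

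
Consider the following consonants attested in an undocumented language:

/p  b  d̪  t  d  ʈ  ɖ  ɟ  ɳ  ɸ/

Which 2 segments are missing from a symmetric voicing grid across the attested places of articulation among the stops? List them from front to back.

/t̪/, /c/

bilabial: voiceless /p/, voiced /b/.
dental: voiceless —, voiced /d̪/.
alveolar: voiceless /t/, voiced /d/.
retroflex: voiceless /ʈ/, voiced /ɖ/.
palatal: voiceless —, voiced /ɟ/.
Gaps, from front to back: dental lacks voiceless (/t̪/); palatal lacks voiceless (/c/).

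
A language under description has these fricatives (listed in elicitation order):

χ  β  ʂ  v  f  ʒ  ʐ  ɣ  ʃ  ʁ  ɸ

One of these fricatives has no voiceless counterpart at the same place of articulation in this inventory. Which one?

/ɣ/

Bilabial: /ɸ/ ~ /β/
Labiodental: /f/ ~ /v/
Postalveolar: /ʃ/ ~ /ʒ/
Retroflex: /ʂ/ ~ /ʐ/
Uvular: /χ/ ~ /ʁ/
Velar: only /ɣ/ (voiced); no voiceless partner.
So /ɣ/ is the unpaired segment.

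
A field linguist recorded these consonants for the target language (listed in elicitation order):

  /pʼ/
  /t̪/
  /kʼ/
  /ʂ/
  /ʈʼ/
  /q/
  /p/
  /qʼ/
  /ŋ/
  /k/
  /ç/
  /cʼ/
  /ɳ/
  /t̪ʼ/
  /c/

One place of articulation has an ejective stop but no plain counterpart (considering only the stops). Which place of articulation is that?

bilabial: plain /p/, ejective /pʼ/.
dental: plain /t̪/, ejective /t̪ʼ/.
retroflex: plain —, ejective /ʈʼ/.
palatal: plain /c/, ejective /cʼ/.
velar: plain /k/, ejective /kʼ/.
uvular: plain /q/, ejective /qʼ/.
Every place of articulation has a plain member except retroflex, where /ʈ/ would be expected.

retroflex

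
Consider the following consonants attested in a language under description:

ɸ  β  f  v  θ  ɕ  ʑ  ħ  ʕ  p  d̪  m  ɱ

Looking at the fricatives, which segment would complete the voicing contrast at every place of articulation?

/ð/

bilabial: voiceless /ɸ/, voiced /β/.
labiodental: voiceless /f/, voiced /v/.
dental: voiceless /θ/, voiced —.
alveolo-palatal: voiceless /ɕ/, voiced /ʑ/.
pharyngeal: voiceless /ħ/, voiced /ʕ/.
The dental row has no voiced member, so the gap is the voiced dental fricative /ð/.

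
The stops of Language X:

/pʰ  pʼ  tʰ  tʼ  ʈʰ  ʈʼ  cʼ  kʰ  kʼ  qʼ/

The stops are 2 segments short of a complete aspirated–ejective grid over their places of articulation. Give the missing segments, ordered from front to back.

Aspirated: /pʰ/ (bilabial), /tʰ/ (alveolar), /ʈʰ/ (retroflex), /kʰ/ (velar).
Ejective: /pʼ/ (bilabial), /tʼ/ (alveolar), /ʈʼ/ (retroflex), /cʼ/ (palatal), /kʼ/ (velar), /qʼ/ (uvular).
Gaps, from front to back: palatal lacks aspirated (/cʰ/); uvular lacks aspirated (/qʰ/).

/cʰ/, /qʰ/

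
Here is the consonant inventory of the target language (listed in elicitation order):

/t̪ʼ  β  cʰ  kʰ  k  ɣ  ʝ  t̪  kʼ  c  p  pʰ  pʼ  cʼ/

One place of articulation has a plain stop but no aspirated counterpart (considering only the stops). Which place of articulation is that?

bilabial: plain /p/, aspirated /pʰ/, ejective /pʼ/.
dental: plain /t̪/, aspirated —, ejective /t̪ʼ/.
palatal: plain /c/, aspirated /cʰ/, ejective /cʼ/.
velar: plain /k/, aspirated /kʰ/, ejective /kʼ/.
Every place of articulation has an aspirated member except dental, where /t̪ʰ/ would be expected.

dental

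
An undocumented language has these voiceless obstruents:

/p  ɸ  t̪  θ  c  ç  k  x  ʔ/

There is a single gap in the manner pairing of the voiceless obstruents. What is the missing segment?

/h/

Stop: /p/ (bilabial), /t̪/ (dental), /c/ (palatal), /k/ (velar), /ʔ/ (glottal).
Fricative: /ɸ/ (bilabial), /θ/ (dental), /ç/ (palatal), /x/ (velar).
The glottal row has no fricative member, so the gap is the glottal fricative /h/.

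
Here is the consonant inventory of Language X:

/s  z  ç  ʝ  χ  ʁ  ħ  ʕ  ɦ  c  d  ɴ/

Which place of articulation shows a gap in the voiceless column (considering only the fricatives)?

alveolar: voiceless /s/, voiced /z/.
palatal: voiceless /ç/, voiced /ʝ/.
uvular: voiceless /χ/, voiced /ʁ/.
pharyngeal: voiceless /ħ/, voiced /ʕ/.
glottal: voiceless —, voiced /ɦ/.
Every place of articulation has a voiceless member except glottal, where /h/ would be expected.

glottal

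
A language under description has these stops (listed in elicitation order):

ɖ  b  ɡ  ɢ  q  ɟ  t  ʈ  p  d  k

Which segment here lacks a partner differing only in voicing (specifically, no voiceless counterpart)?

Bilabial: /p/ ~ /b/
Alveolar: /t/ ~ /d/
Retroflex: /ʈ/ ~ /ɖ/
Velar: /k/ ~ /ɡ/
Uvular: /q/ ~ /ɢ/
Palatal: only /ɟ/ (voiced); no voiceless partner.
So /ɟ/ is the unpaired segment.

/ɟ/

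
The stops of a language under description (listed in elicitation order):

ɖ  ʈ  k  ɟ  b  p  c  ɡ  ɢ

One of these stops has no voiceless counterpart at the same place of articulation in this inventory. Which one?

/ɢ/

Bilabial: /p/ ~ /b/
Retroflex: /ʈ/ ~ /ɖ/
Palatal: /c/ ~ /ɟ/
Velar: /k/ ~ /ɡ/
Uvular: only /ɢ/ (voiced); no voiceless partner.
So /ɢ/ is the unpaired segment.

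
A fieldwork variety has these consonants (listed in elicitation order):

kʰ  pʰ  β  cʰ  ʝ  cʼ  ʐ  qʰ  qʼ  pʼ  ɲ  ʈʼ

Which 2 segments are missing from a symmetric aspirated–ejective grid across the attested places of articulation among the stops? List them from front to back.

bilabial: aspirated /pʰ/, ejective /pʼ/.
retroflex: aspirated —, ejective /ʈʼ/.
palatal: aspirated /cʰ/, ejective /cʼ/.
velar: aspirated /kʰ/, ejective —.
uvular: aspirated /qʰ/, ejective /qʼ/.
Gaps, from front to back: retroflex lacks aspirated (/ʈʰ/); velar lacks ejective (/kʼ/).

/ʈʰ/, /kʼ/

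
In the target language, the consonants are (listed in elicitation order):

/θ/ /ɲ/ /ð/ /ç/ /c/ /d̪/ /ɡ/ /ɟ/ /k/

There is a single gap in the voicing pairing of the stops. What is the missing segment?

Voiceless: /c/ (palatal), /k/ (velar).
Voiced: /d̪/ (dental), /ɟ/ (palatal), /ɡ/ (velar).
The dental row has no voiceless member, so the gap is the voiceless dental stop /t̪/.

/t̪/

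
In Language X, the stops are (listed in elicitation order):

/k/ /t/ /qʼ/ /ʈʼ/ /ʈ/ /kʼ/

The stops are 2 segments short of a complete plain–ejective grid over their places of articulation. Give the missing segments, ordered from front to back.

Plain: /t/ (alveolar), /ʈ/ (retroflex), /k/ (velar).
Ejective: /ʈʼ/ (retroflex), /kʼ/ (velar), /qʼ/ (uvular).
Gaps, from front to back: alveolar lacks ejective (/tʼ/); uvular lacks plain (/q/).

/tʼ/, /q/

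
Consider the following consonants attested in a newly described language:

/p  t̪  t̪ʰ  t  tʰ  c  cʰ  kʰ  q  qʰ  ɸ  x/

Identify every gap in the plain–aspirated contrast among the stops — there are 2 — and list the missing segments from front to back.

/pʰ/, /k/

bilabial: plain /p/, aspirated —.
dental: plain /t̪/, aspirated /t̪ʰ/.
alveolar: plain /t/, aspirated /tʰ/.
palatal: plain /c/, aspirated /cʰ/.
velar: plain —, aspirated /kʰ/.
uvular: plain /q/, aspirated /qʰ/.
Gaps, from front to back: bilabial lacks aspirated (/pʰ/); velar lacks plain (/k/).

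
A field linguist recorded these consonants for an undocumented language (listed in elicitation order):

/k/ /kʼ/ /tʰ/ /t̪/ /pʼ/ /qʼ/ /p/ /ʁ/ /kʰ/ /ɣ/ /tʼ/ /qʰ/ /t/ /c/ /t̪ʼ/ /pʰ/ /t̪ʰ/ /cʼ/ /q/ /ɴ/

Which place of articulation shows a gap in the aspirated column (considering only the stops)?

bilabial: plain /p/, aspirated /pʰ/, ejective /pʼ/.
dental: plain /t̪/, aspirated /t̪ʰ/, ejective /t̪ʼ/.
alveolar: plain /t/, aspirated /tʰ/, ejective /tʼ/.
palatal: plain /c/, aspirated —, ejective /cʼ/.
velar: plain /k/, aspirated /kʰ/, ejective /kʼ/.
uvular: plain /q/, aspirated /qʰ/, ejective /qʼ/.
Every place of articulation has an aspirated member except palatal, where /cʰ/ would be expected.

palatal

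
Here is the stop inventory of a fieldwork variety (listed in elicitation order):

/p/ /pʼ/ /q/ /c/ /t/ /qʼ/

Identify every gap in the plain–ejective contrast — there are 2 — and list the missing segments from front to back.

/tʼ/, /cʼ/

bilabial: plain /p/, ejective /pʼ/.
alveolar: plain /t/, ejective —.
palatal: plain /c/, ejective —.
uvular: plain /q/, ejective /qʼ/.
Gaps, from front to back: alveolar lacks ejective (/tʼ/); palatal lacks ejective (/cʼ/).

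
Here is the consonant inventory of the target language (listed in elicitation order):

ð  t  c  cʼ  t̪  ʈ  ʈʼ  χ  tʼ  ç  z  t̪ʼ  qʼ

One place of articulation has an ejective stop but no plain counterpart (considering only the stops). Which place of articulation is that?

uvular

Plain: /t̪/ (dental), /t/ (alveolar), /ʈ/ (retroflex), /c/ (palatal).
Ejective: /t̪ʼ/ (dental), /tʼ/ (alveolar), /ʈʼ/ (retroflex), /cʼ/ (palatal), /qʼ/ (uvular).
Every place of articulation has a plain member except uvular, where /q/ would be expected.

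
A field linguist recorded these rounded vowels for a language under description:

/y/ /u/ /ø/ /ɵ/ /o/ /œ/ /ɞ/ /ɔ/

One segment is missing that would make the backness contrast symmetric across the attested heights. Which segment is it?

/ʉ/

high: front /y/, central —, back /u/.
high-mid: front /ø/, central /ɵ/, back /o/.
low-mid: front /œ/, central /ɞ/, back /ɔ/.
The high row has no central member, so the gap is the high central rounded vowel /ʉ/.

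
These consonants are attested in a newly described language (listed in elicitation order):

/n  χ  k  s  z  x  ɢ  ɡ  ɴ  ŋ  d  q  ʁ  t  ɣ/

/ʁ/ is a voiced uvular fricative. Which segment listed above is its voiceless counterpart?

The voiceless counterpart is a voiceless uvular fricative — in this inventory, /χ/.

/χ/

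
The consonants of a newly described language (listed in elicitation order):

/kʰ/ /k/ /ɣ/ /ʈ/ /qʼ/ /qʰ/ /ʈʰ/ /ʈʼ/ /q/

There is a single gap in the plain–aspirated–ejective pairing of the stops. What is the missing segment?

/kʼ/

Plain: /ʈ/ (retroflex), /k/ (velar), /q/ (uvular).
Aspirated: /ʈʰ/ (retroflex), /kʰ/ (velar), /qʰ/ (uvular).
Ejective: /ʈʼ/ (retroflex), /qʼ/ (uvular).
The velar row has no ejective member, so the gap is the ejective velar stop /kʼ/.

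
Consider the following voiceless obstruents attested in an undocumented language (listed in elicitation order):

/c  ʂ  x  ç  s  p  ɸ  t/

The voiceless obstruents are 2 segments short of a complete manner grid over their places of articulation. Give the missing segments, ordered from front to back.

bilabial: stop /p/, fricative /ɸ/.
alveolar: stop /t/, fricative /s/.
retroflex: stop —, fricative /ʂ/.
palatal: stop /c/, fricative /ç/.
velar: stop —, fricative /x/.
Gaps, from front to back: retroflex lacks stop (/ʈ/); velar lacks stop (/k/).

/ʈ/, /k/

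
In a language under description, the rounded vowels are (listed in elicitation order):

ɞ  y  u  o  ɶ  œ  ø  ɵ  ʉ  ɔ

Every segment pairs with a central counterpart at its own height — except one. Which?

High: /y/ ~ /ʉ/ ~ /u/
High-mid: /ø/ ~ /ɵ/ ~ /o/
Low-mid: /œ/ ~ /ɞ/ ~ /ɔ/
Low: only /ɶ/ (front); no central partner.
So /ɶ/ is the unpaired segment.

/ɶ/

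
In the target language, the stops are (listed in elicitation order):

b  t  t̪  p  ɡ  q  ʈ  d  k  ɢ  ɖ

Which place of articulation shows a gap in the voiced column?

place of articulation  voiceless  voiced  
bilabial          p         b       
dental            t̪        —       
alveolar          t         d       
retroflex         ʈ         ɖ       
velar             k         ɡ       
uvular            q         ɢ       
Every place of articulation has a voiced member except dental, where /d̪/ would be expected.

dental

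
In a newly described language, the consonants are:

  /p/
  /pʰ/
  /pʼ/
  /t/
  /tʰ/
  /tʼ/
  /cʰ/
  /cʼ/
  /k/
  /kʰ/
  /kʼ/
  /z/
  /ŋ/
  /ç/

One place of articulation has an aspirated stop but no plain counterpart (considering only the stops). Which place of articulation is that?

palatal

bilabial: plain /p/, aspirated /pʰ/, ejective /pʼ/.
alveolar: plain /t/, aspirated /tʰ/, ejective /tʼ/.
palatal: plain —, aspirated /cʰ/, ejective /cʼ/.
velar: plain /k/, aspirated /kʰ/, ejective /kʼ/.
Every place of articulation has a plain member except palatal, where /c/ would be expected.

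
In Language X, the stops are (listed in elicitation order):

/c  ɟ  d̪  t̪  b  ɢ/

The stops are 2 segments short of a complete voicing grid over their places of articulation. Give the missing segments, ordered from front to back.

Voiceless: /t̪/ (dental), /c/ (palatal).
Voiced: /b/ (bilabial), /d̪/ (dental), /ɟ/ (palatal), /ɢ/ (uvular).
Gaps, from front to back: bilabial lacks voiceless (/p/); uvular lacks voiceless (/q/).

/p/, /q/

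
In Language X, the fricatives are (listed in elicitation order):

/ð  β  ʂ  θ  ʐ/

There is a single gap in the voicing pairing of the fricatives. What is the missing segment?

place of articulation  voiceless  voiced  
bilabial          —         β       
dental            θ         ð       
retroflex         ʂ         ʐ       
The bilabial row has no voiceless member, so the gap is the voiceless bilabial fricative /ɸ/.

/ɸ/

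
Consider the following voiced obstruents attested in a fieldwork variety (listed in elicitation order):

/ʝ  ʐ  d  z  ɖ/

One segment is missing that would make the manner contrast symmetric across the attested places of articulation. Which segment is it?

Stop: /d/ (alveolar), /ɖ/ (retroflex).
Fricative: /z/ (alveolar), /ʐ/ (retroflex), /ʝ/ (palatal).
The palatal row has no stop member, so the gap is the palatal stop /ɟ/.

/ɟ/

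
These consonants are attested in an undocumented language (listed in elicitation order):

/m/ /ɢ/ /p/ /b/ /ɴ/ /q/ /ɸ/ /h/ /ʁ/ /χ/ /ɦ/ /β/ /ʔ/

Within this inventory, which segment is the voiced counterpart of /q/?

/q/ is a voiceless uvular stop.
The voiced counterpart is a voiced uvular stop — in this inventory, /ɢ/.

/ɢ/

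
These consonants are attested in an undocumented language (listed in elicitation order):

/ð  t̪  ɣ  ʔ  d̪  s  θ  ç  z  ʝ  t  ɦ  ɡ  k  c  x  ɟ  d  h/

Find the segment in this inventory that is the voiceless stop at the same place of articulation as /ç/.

/ç/ is a voiceless palatal fricative.
The voiceless stop at the same place is a voiceless palatal stop — in this inventory, /c/.

/c/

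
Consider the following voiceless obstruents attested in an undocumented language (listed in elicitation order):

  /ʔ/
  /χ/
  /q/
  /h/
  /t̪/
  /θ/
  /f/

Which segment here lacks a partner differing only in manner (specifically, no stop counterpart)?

/f/

Dental: /t̪/ ~ /θ/
Uvular: /q/ ~ /χ/
Glottal: /ʔ/ ~ /h/
Labiodental: only /f/ (fricative); no stop partner.
So /f/ is the unpaired segment.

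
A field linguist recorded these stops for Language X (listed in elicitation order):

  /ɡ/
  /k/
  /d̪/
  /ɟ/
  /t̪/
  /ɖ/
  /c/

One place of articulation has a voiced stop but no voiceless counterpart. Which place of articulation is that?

place of articulation  voiceless  voiced  
dental            t̪        d̪      
retroflex         —         ɖ       
palatal           c         ɟ       
velar             k         ɡ       
Every place of articulation has a voiceless member except retroflex, where /ʈ/ would be expected.

retroflex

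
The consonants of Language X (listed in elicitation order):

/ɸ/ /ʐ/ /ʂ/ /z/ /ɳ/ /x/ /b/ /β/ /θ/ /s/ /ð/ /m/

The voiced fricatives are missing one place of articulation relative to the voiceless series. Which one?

Voiceless: /ɸ/ (bilabial), /θ/ (dental), /s/ (alveolar), /ʂ/ (retroflex), /x/ (velar).
Voiced: /β/ (bilabial), /ð/ (dental), /z/ (alveolar), /ʐ/ (retroflex).
Every place of articulation has a voiced member except velar, where /ɣ/ would be expected.

velar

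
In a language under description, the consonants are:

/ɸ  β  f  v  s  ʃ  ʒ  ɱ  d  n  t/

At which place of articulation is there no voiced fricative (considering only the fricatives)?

Voiceless: /ɸ/ (bilabial), /f/ (labiodental), /s/ (alveolar), /ʃ/ (postalveolar).
Voiced: /β/ (bilabial), /v/ (labiodental), /ʒ/ (postalveolar).
Every place of articulation has a voiced member except alveolar, where /z/ would be expected.

alveolar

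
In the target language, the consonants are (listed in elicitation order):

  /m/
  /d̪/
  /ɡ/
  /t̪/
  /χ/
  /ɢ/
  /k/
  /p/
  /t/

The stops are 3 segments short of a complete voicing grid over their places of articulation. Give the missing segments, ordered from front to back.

/b/, /d/, /q/

place of articulation  voiceless  voiced  
bilabial          p         —       
dental            t̪        d̪      
alveolar          t         —       
velar             k         ɡ       
uvular            —         ɢ       
Gaps, from front to back: bilabial lacks voiced (/b/); alveolar lacks voiced (/d/); uvular lacks voiceless (/q/).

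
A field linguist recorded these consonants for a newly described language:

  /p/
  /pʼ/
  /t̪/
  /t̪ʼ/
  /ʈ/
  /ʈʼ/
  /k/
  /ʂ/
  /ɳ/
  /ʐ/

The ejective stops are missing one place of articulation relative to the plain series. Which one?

velar

bilabial: plain /p/, ejective /pʼ/.
dental: plain /t̪/, ejective /t̪ʼ/.
retroflex: plain /ʈ/, ejective /ʈʼ/.
velar: plain /k/, ejective —.
Every place of articulation has an ejective member except velar, where /kʼ/ would be expected.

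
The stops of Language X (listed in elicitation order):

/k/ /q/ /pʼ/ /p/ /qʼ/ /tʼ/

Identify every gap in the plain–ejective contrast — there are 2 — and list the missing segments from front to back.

/t/, /kʼ/

place of articulation  plain     ejective
bilabial          p         pʼ      
alveolar          —         tʼ      
velar             k         —       
uvular            q         qʼ      
Gaps, from front to back: alveolar lacks plain (/t/); velar lacks ejective (/kʼ/).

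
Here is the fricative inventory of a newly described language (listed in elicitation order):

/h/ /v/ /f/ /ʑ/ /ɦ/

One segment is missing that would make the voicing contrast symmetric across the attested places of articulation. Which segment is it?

labiodental: voiceless /f/, voiced /v/.
alveolo-palatal: voiceless —, voiced /ʑ/.
glottal: voiceless /h/, voiced /ɦ/.
The alveolo-palatal row has no voiceless member, so the gap is the voiceless alveolo-palatal fricative /ɕ/.

/ɕ/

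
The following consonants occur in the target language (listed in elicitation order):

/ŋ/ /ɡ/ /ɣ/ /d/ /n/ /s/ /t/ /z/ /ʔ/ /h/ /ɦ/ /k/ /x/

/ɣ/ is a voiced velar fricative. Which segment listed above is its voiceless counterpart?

The voiceless counterpart is a voiceless velar fricative — in this inventory, /x/.

/x/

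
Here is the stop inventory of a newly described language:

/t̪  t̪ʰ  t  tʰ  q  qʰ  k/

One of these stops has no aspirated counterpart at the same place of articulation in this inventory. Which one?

Dental: /t̪/ ~ /t̪ʰ/
Alveolar: /t/ ~ /tʰ/
Uvular: /q/ ~ /qʰ/
Velar: only /k/ (plain); no aspirated partner.
So /k/ is the unpaired segment.

/k/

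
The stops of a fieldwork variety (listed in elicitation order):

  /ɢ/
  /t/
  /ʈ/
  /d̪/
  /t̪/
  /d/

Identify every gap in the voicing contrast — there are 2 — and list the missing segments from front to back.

/ɖ/, /q/

Voiceless: /t̪/ (dental), /t/ (alveolar), /ʈ/ (retroflex).
Voiced: /d̪/ (dental), /d/ (alveolar), /ɢ/ (uvular).
Gaps, from front to back: retroflex lacks voiced (/ɖ/); uvular lacks voiceless (/q/).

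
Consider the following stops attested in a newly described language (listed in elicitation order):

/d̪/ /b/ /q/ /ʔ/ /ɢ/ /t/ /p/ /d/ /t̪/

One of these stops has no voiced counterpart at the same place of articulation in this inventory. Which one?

/ʔ/

Bilabial: /p/ ~ /b/
Dental: /t̪/ ~ /d̪/
Alveolar: /t/ ~ /d/
Uvular: /q/ ~ /ɢ/
Glottal: only /ʔ/ (voiceless); no voiced partner.
So /ʔ/ is the unpaired segment.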